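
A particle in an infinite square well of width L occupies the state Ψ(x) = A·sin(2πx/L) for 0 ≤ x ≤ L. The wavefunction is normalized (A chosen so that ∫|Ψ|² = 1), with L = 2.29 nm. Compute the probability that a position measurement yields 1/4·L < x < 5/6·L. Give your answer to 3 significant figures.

P ≈ 0.652

P = ∫_{1/4·L}^{5/6·L} |Ψ(x)|² dx.
Since A² = 1/(L/2), this is the region integral divided by the full normalization integral.
Let u = x/L; then A² and the length scale cancel, so P = ∫_{1/4}^{5/6} sin(2·π·u)^2 du ÷ ∫_{0}^{1} sin(2·π·u)^2 du.
With ∫ sin(2·π·u)^2 du = u/2 - sin(4·π·u)/(8·π) + C, the region integral is √(3)/(16·π) + 7/24 and the full one is 1/2.
Taking the ratio, P = √(3)/(8·π) + 7/12.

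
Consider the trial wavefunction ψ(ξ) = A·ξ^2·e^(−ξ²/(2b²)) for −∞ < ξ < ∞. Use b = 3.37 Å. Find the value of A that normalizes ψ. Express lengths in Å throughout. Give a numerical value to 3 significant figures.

We need A² ∫|f|² dξ = 1, taking the integral from −∞ to ∞.
Carrying out the integral gives A² · 3·√(π)·b^5/4.
Substituting b = 3.37 gives A² = 0.001731, so A = 0.04160.

A ≈ 0.0416 Å^(-5/2)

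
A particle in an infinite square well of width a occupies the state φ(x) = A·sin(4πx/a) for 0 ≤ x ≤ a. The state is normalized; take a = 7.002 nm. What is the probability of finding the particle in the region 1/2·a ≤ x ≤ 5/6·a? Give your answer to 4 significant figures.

P = ∫_{1/2·a}^{5/6·a} |φ(x)|² dx.
The normalization integral ∫|φ|²dx over the whole domain equals a/2·A², and A² cancels in the ratio.
In terms of u = x/a (A² and the length scale cancel between numerator and denominator), P = [∫_{1/2}^{5/6} sin(4·π·u)^2 du] / [∫_{0}^{1} sin(4·π·u)^2 du].
An antiderivative of sin(4·π·u)^2 is u/2 - sin(4·π·u)·cos(4·π·u)/(8·π); evaluating from 1/2 to 5/6 gives -√(3)/(32·π) + 1/6, while the full integral is 1/2.
Evaluating gives P = (-√(3)/16 + π/3)/π.

P ≈ 0.2989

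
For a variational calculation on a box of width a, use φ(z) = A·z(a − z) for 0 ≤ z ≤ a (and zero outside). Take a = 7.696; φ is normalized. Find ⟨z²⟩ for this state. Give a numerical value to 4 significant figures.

⟨z^2⟩ ≈ 16.92

By definition ⟨z²⟩ = ∫ z^2 |φ(z)|² dz.
Expanding the polynomial and integrating term by term, since the A² factors cancel between numerator and denominator, ⟨z²⟩ = 2·a^2/7.
With a = 7.696, ⟨z^2⟩ = 16.922.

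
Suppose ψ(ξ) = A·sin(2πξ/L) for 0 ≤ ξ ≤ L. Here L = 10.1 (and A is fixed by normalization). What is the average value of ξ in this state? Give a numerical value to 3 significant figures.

⟨ξ⟩ ≈ 5.05

By definition ⟨ξ⟩ = ∫ ξ |ψ(ξ)|² dξ.
The ratio of the moment integral to the normalization integral gives ⟨ξ⟩ = L/2.
Putting L = 10.1 gives 5.050.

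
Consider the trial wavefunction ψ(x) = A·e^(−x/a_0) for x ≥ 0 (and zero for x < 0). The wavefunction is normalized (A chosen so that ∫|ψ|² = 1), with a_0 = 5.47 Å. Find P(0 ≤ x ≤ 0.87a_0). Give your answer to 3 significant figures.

P ≈ 0.824

The probability is P = ∫ |ψ|² dx over [0, 0.87a_0].
Since A² = 1/(a_0/2), this is the region integral divided by the full normalization integral.
Let u = x/a_0; then A² and the length scale cancel, so P = ∫_{0}^{0.87} e^(-2·u) du ÷ ∫_{0}^{∞} e^(-2·u) du.
An antiderivative of e^(-2·u) is -e^(-2·u)/2; evaluating from 0 to 0.87 gives 1/2 - e^(-87/50)/2, while the full integral is 1/2.
Taking the ratio, P = 0.8245.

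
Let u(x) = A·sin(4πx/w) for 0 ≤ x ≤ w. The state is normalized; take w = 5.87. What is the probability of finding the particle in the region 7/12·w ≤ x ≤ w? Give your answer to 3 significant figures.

P ≈ 0.451

The probability is P = ∫ |u|² dx over [7/12·w, w].
The normalization integral ∫|u|²dx over the whole domain equals w/2·A², and A² cancels in the ratio.
In terms of t = x/w (A² and the length scale cancel between numerator and denominator), P = [∫_{7/12}^{1} sin(4·π·t)^2 dt] / [∫_{0}^{1} sin(4·π·t)^2 dt].
With ∫ sin(4·π·t)^2 dt = t/2 - sin(4·π·t)·cos(4·π·t)/(8·π) + C, the region integral is √(3)/(32·π) + 5/24 and the full one is 1/2.
The result is P = √(3)/(16·π) + 5/12.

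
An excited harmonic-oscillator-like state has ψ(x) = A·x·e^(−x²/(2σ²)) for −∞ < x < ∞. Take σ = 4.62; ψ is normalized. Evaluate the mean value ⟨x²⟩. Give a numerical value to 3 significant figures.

⟨x^2⟩ ≈ 32.0

⟨x²⟩ = ∫ x^2 |ψ|² dx over the full domain.
The ratio of the moment integral to the normalization integral gives ⟨x²⟩ = 3·σ^2/2.
Putting σ = 4.62 gives 32.02.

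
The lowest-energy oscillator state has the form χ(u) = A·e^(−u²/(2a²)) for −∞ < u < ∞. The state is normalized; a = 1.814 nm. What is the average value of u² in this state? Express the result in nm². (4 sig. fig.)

⟨u^2⟩ ≈ 1.645 nm^2

⟨u²⟩ = ∫ u^2 |χ|² du over the full domain.
The ratio of the moment integral to the normalization integral gives ⟨u²⟩ = a^2/2.
Putting a = 1.814 gives 1.6453.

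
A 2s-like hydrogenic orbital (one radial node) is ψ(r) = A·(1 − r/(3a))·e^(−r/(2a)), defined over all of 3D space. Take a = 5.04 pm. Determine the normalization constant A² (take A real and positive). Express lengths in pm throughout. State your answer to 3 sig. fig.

The normalization condition is ∫|ψ|² 4πr² dr = 1 from 0 to ∞.
(Spherical symmetry: dV = 4πr² dr.)
With ∫₀^∞ r^4 e^(−αr) dr = 4!/α^5, with ψ = A·(1 − r/(3a))·e^(−r/(2a)), the integral evaluates to A²·[8·π·a^3/3].
So A² = (8·π·a^3/3)^(−1).
With a = 5.04: A² = 0.0009324 and A = 0.03053.

A^2 ≈ 0.000932 pm^(-3)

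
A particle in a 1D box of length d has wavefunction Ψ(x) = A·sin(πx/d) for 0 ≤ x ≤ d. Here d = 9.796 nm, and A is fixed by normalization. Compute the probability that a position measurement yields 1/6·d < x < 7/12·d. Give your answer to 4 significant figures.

P ≈ 0.6341

P = ∫_{1/6·d}^{7/12·d} |Ψ(x)|² dx.
Since A² = 1/(d/2), this is the region integral divided by the full normalization integral.
Let u = x/d; then A² and the length scale cancel, so P = ∫_{1/6}^{7/12} sin(π·u)^2 du ÷ ∫_{0}^{1} sin(π·u)^2 du.
With ∫ sin(π·u)^2 du = u/2 - sin(2·π·u)/(4·π) + C, the region integral is 1/(8·π) + √(3)/(8·π) + 5/24 and the full one is 1/2.
Evaluating gives P = (3 + 3·√(3) + 5·π)/(12·π).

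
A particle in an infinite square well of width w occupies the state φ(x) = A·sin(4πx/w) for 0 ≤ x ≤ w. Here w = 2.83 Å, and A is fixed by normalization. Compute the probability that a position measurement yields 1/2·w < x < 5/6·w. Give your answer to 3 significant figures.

|φ|² is the probability density, so P = ∫_{1/2·w}^{5/6·w} |φ|² dx.
Since A² = 1/(w/2), this is the region integral divided by the full normalization integral.
Let u = x/w; then A² and the length scale cancel, so P = ∫_{1/2}^{5/6} sin(4·π·u)^2 du ÷ ∫_{0}^{1} sin(4·π·u)^2 du.
Using ∫ sin(4·π·u)^2 du = u/2 - sin(4·π·u)·cos(4·π·u)/(8·π), the numerator is -√(3)/(32·π) + 1/6 and the denominator is 1/2.
Taking the ratio, P = (-√(3)/16 + π/3)/π.

P ≈ 0.299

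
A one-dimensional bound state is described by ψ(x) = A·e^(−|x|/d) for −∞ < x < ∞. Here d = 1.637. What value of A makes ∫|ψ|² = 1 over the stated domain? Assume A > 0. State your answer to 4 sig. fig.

We need A² ∫|f|² dx = 1, taking the integral from −∞ to ∞.
The integral (without the A² prefactor) comes out to d.
Setting this equal to 1 gives A² = 1/(d).
Substituting d = 1.637 gives A² = 0.61087, so A = 0.78158.

A ≈ 0.7816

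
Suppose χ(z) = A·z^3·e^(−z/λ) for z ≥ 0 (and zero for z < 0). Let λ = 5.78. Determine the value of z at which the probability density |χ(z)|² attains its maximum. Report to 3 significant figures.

z ≈ 17.3

Set d/dz [|χ(z)|²] = 0 and solve for z > 0.
This gives z = 3·λ.
With λ = 5.78, the most probable position is 17.34.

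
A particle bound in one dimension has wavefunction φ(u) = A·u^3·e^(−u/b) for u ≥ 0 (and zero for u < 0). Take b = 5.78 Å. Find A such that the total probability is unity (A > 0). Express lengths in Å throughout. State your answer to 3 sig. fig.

A ≈ 0.000908 Å^(-7/2)

The normalization condition is ∫|φ|² du = 1 from 0 to ∞.
∫|φ|² du = A²·(45·b^7/8).
Setting this equal to 1 gives A² = 1/(45·b^7/8).
Plugging in b = 5.78 yields A = 0.0009082.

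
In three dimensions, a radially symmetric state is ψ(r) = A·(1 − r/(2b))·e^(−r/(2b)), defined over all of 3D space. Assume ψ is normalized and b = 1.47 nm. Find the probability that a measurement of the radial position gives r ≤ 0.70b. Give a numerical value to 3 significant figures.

Integrate the radial probability density 4πr²|ψ|² over r ≤ 0.70b.
Normalization gives A² = 1/(8·π·b^3).
Substituting u = r/b, A², 4π and the length scale all cancel in the ratio: P = ∫_{0}^{0.70} u^2·(1 - u/2)^2·e^(-u) du / ∫_{0}^{∞} u^2·(1 - u/2)^2·e^(-u) du.
With ∫ u^2·(1 - u/2)^2·e^(-u) du = -(u^4/4 + u^2 + 2·u + 2)·e^(-u) + C, the region integral is ≈ 0.038476 and the full one is 2.
This evaluates to P = 0.01924.

P ≈ 0.0192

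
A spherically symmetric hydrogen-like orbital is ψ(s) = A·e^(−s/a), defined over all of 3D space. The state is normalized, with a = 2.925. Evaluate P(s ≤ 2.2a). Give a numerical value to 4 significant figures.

P = ∫ |ψ|² 4πs² ds over s ≤ 2.2a.
The full normalization integral is A²·[π·a^3] = 1, fixing A².
In terms of u = s/a (A², 4π and the length scale all cancel between numerator and denominator), P = [∫_{0}^{2.2} u^2·e^(-2·u) du] / [∫_{0}^{∞} u^2·e^(-2·u) du].
With ∫ u^2·e^(-2·u) du = -(2·u^2 + 2·u + 1)·e^(-2·u)/4 + C, the region integral is 1/4 - 377·e^(-22/5)/100 and the full one is 1/4.
Taking the ratio yields P = 0.81486.

P ≈ 0.8149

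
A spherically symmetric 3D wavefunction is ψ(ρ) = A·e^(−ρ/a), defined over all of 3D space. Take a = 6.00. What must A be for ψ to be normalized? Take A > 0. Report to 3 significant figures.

A ≈ 0.0384

Normalization requires ∫|ψ|² 4πρ² dρ = 1, integrated from 0 to ∞.
With ∫₀^∞ ρ^2 e^(−αρ) dρ = 2!/α^3, the integral (without the A² prefactor) comes out to π·a^3.
So A² = (π·a^3)^(−1).
Plugging in a = 6.00 yields A = 0.03839.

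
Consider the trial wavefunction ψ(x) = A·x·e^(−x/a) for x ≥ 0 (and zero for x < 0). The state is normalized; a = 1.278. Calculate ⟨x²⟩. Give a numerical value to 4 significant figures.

The expectation value is the |ψ|²-weighted average of x^2: ∫ x^2|ψ|² dx.
Since the A² factors cancel between numerator and denominator, ⟨x²⟩ = 3·a^2.
Putting a = 1.278 gives 4.8999.

⟨x^2⟩ ≈ 4.900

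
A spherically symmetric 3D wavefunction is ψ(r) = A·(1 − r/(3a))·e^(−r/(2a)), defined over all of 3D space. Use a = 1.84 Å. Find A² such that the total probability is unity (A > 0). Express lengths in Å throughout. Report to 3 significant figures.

A^2 ≈ 0.0192 Å^(-3)

Normalization requires ∫|ψ|² 4πr² dr = 1, integrated from 0 to ∞.
In 3D with spherical symmetry the volume element is 4πr² dr.
Using ∫₀^∞ rⁿ e^(−αr) dr = n!/αⁿ⁺¹, ∫|ψ|² 4πr² dr = A²·(8·π·a^3/3).
So A² = (8·π·a^3/3)^(−1).
With a = 1.84: A² = 0.01916 and A = 0.1384.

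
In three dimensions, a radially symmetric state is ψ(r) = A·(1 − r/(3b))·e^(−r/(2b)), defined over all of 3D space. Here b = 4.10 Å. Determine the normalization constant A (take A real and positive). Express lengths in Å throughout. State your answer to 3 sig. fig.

We need A² ∫|f|² 4πr² dr = 1, taking the integral from 0 to ∞.
In 3D with spherical symmetry the volume element is 4πr² dr.
Recall ∫₀^∞ r^m e^(−r/β) dr = m!·β^(m+1), carrying out the integral gives A² · 8·π·b^3/3.
So A² = (8·π·b^3/3)^(−1).
With b = 4.10: A² = 0.001732 and A = 0.04162.

A ≈ 0.0416 Å^(-3/2)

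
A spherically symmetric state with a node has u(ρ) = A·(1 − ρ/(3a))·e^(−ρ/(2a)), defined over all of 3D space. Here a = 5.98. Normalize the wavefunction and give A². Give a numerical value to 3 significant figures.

A^2 ≈ 0.000558

We need A² ∫|f|² 4πρ² dρ = 1, taking the integral from 0 to ∞.
(Spherical symmetry: dV = 4πρ² dρ.)
∫|u|² 4πρ² dρ = A²·(8·π·a^3/3).
Hence A² = 1/[8·π·a^3/3].
Plugging in a = 5.98 yields A = 0.02363.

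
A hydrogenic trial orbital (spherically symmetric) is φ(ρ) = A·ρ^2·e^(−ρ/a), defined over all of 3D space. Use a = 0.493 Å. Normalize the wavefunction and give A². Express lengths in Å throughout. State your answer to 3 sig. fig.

The normalization condition is ∫|φ|² 4πρ² dρ = 1 from 0 to ∞.
The angular integral contributes 4π, leaving ∫₀^∞ ρ²|φ|² dρ.
With ∫₀^∞ ρ^6 e^(−αρ) dρ = 6!/α^7, carrying out the integral gives A² · 45·π·a^7/2.
Plugging in a = 0.493 yields A = 1.414.

A^2 ≈ 2.00 Å^(-7)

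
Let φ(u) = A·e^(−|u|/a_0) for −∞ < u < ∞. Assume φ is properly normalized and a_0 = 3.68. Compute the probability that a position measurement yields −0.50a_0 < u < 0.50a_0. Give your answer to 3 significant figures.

|φ|² is the probability density, so P = ∫_{−0.50a_0}^{0.50a_0} |φ|² du.
With A² fixed by ∫|φ|² = 1, i.e. A² = (a_0)^(−1), substitute and integrate.
By symmetry take twice the u ≥ 0 contribution in numerator and denominator; the 2's cancel. Let t = u/a_0; then A² and the length scale cancel, so P = ∫_{0}^{0.50} e^(-2·t) dt ÷ ∫_{0}^{∞} e^(-2·t) dt.
With ∫ e^(-2·t) dt = -e^(-2·t)/2 + C, the region integral is 1/2 - e^(-1)/2 and the full one is 1/2.
Evaluating gives P = 0.6321.

P ≈ 0.632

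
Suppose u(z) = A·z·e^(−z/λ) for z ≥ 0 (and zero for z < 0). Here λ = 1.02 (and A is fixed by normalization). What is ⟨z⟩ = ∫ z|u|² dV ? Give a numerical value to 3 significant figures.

⟨z⟩ ≈ 1.53

The expectation value is the |u|²-weighted average of z: ∫ z|u|² dz.
Recall ∫₀^∞ z^m e^(−z/β) dz = m!·β^(m+1), since the A² factors cancel between numerator and denominator, ⟨z⟩ = 3·λ/2.
With λ = 1.02, ⟨z⟩ = 1.530.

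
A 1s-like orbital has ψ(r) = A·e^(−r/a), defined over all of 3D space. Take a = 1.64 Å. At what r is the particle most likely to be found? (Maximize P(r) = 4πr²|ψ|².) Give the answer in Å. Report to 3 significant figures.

Set d/dr [P(r) = 4πr²|ψ|²] = 0 and solve for r > 0.
Solving yields r = a.
With a = 1.64, the most probable radial distance is 1.640 Å.

r ≈ 1.64 Å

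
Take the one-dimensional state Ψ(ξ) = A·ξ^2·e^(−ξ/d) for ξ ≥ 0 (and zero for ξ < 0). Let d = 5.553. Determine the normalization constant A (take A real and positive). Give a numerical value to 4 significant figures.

A ≈ 0.01589

Require ∫ |Ψ|² dξ = 1 over the whole domain.
∫|Ψ|² dξ = A²·(3·d^5/4).
So A² = (3·d^5/4)^(−1).
Substituting d = 5.553 gives A² = 0.00025252, so A = 0.015891.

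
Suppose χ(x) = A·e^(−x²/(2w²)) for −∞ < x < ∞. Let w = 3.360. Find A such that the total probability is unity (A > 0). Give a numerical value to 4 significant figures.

The normalization condition is ∫|χ|² dx = 1 from −∞ to ∞.
With χ = A·e^(−x²/(2w²)), the integral evaluates to A²·[√(π)·w].
Hence A² = 1/[√(π)·w].
Plugging in w = 3.360 yields A = 0.40977.

A ≈ 0.4098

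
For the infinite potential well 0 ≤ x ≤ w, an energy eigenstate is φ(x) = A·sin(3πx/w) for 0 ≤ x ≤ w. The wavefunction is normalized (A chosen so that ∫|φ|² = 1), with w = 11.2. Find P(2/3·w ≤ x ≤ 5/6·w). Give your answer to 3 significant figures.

|φ|² is the probability density, so P = ∫_{2/3·w}^{5/6·w} |φ|² dx.
With A² fixed by ∫|φ|² = 1, i.e. A² = (w/2)^(−1), substitute and integrate.
Let u = x/w; then A² and the length scale cancel, so P = ∫_{2/3}^{5/6} sin(3·π·u)^2 du ÷ ∫_{0}^{1} sin(3·π·u)^2 du.
An antiderivative of sin(3·π·u)^2 is u/2 - sin(6·π·u)/(12·π); evaluating from 2/3 to 5/6 gives 1/12, while the full integral is 1/2.
Taking the ratio, P = 1/6.

P ≈ 0.167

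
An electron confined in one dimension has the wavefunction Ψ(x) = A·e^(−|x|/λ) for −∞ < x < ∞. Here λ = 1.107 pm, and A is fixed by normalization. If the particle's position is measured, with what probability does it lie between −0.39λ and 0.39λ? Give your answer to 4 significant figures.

|Ψ|² is the probability density, so P = ∫_{−0.39λ}^{0.39λ} |Ψ|² dx.
The normalization integral ∫|Ψ|²dx over the whole domain equals λ·A², and A² cancels in the ratio.
By symmetry take twice the x ≥ 0 contribution in numerator and denominator; the 2's cancel. In terms of u = x/λ (A² and the length scale cancel between numerator and denominator), P = [∫_{0}^{0.39} e^(-2·u) du] / [∫_{0}^{∞} e^(-2·u) du].
With ∫ e^(-2·u) du = -e^(-2·u)/2 + C, the region integral is 1/2 - e^(-39/50)/2 and the full one is 1/2.
Evaluating gives P = 0.54159.

P ≈ 0.5416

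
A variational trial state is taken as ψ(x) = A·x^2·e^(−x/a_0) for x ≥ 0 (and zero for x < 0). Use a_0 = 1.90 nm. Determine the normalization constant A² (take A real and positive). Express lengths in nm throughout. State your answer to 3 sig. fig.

The normalization condition is ∫|ψ|² dx = 1 from 0 to ∞.
∫|ψ|² dx = A²·(3·a_0^5/4).
Setting this equal to 1 gives A² = 1/(3·a_0^5/4).
With a_0 = 1.90: A² = 0.05385 and A = 0.2321.

A^2 ≈ 0.0538 nm^(-5)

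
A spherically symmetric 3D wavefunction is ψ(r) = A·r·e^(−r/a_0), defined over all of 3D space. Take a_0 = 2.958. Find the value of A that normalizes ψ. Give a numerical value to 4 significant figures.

We need A² ∫|f|² 4πr² dr = 1, taking the integral from 0 to ∞.
Carrying out the integral gives A² · 3·π·a_0^5.
So A² = (3·π·a_0^5)^(−1).
With a_0 = 2.958: A² = 0.00046853 and A = 0.021646.

A ≈ 0.02165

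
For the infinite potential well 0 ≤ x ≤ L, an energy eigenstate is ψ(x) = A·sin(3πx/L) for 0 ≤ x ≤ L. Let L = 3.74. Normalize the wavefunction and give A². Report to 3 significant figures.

Require ∫ |ψ|² dx = 1 over the whole domain.
Using sin²θ = (1 − cos 2θ)/2, the integral (without the A² prefactor) comes out to L/2.
Setting this equal to 1 gives A² = 1/(L/2).
Substituting L = 3.74 gives A² = 0.5348, so A = 0.7313.

A^2 ≈ 0.535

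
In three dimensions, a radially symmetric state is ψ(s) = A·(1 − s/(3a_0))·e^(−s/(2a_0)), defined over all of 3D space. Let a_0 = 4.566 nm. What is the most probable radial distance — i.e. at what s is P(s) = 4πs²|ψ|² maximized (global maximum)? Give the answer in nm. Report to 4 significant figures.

s ≈ 4.566 nm

Set d/ds [P(s) = 4πs²|ψ|²] = 0 and solve for s > 0.
This gives s = a_0.
With a_0 = 4.566, the most probable radial distance is 4.5660 nm.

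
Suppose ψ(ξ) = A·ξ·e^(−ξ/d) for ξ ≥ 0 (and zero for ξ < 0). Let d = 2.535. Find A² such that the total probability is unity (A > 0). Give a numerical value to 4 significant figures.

We need A² ∫|f|² dξ = 1, taking the integral from 0 to ∞.
Using ∫₀^∞ ξⁿ e^(−αξ) dξ = n!/αⁿ⁺¹, ∫|ψ|² dξ = A²·(d^3/4).
So A² = (d^3/4)^(−1).
Plugging in d = 2.535 yields A = 0.49552.

A^2 ≈ 0.2455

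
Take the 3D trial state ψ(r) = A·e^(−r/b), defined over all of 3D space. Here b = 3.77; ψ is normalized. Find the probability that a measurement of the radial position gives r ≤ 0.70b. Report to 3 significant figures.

P ≈ 0.167

Integrate the radial probability density 4πr²|ψ|² over r ≤ 0.70b.
The full normalization integral is A²·[π·b^3] = 1, fixing A².
In terms of u = r/b (A², 4π and the length scale all cancel between numerator and denominator), P = [∫_{0}^{0.70} u^2·e^(-2·u) du] / [∫_{0}^{∞} u^2·e^(-2·u) du].
An antiderivative of u^2·e^(-2·u) is -(2·u^2 + 2·u + 1)·e^(-2·u)/4; evaluating from 0 to 0.70 gives 1/4 - 169·e^(-7/5)/200, while the full integral is 1/4.
This evaluates to P = 0.1665.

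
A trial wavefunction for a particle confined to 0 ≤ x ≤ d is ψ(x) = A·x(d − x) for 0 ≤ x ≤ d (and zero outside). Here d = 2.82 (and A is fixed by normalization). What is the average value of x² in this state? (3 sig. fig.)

⟨x^2⟩ ≈ 2.27

By definition ⟨x²⟩ = ∫ x^2 |ψ(x)|² dx.
Since the A² factors cancel between numerator and denominator, ⟨x²⟩ = 2·d^2/7.
Putting d = 2.82 gives 2.272.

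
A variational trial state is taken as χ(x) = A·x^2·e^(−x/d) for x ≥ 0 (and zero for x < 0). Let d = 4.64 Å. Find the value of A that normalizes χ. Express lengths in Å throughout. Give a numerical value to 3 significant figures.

A ≈ 0.0249 Å^(-5/2)

Normalization requires ∫|χ|² dx = 1, integrated from 0 to ∞.
Carrying out the integral gives A² · 3·d^5/4.
Setting this equal to 1 gives A² = 1/(3·d^5/4).
Plugging in d = 4.64 yields A = 0.02490.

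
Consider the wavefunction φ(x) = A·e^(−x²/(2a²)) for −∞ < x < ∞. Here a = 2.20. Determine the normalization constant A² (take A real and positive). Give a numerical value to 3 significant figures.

Normalization requires ∫|φ|² dx = 1, integrated from −∞ to ∞.
Carrying out the integral gives A² · √(π)·a.
So A² = (√(π)·a)^(−1).
Substituting a = 2.20 gives A² = 0.2564, so A = 0.5064.

A^2 ≈ 0.256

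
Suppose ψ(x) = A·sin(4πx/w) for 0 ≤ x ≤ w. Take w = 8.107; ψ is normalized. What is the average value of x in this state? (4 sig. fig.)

⟨x⟩ ≈ 4.054

⟨x⟩ = ∫ x |ψ|² dx over the full domain.
With ∫₀^w sin²(nπx/w) dx = w/2, the ratio of the moment integral to the normalization integral gives ⟨x⟩ = w/2.
With w = 8.107, ⟨x⟩ = 4.0535.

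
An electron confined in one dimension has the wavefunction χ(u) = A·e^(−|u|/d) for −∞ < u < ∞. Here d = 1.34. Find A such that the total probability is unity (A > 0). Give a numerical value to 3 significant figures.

A ≈ 0.864

We need A² ∫|f|² du = 1, taking the integral from −∞ to ∞.
Recall ∫₀^∞ u^m e^(−u/β) du = m!·β^(m+1), ∫|χ|² du = A²·(d).
With d = 1.34: A² = 0.7463 and A = 0.8639.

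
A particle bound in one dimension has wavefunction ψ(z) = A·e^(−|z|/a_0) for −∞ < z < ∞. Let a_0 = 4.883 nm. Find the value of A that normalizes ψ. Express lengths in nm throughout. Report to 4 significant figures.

The normalization condition is ∫|ψ|² dz = 1 from −∞ to ∞.
The integral (without the A² prefactor) comes out to a_0.
So A² = (a_0)^(−1).
Substituting a_0 = 4.883 gives A² = 0.20479, so A = 0.45254.

A ≈ 0.4525 nm^(-1/2)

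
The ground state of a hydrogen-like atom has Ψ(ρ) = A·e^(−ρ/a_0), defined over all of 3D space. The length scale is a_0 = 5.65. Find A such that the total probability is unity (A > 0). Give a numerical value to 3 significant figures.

We need A² ∫|f|² 4πρ² dρ = 1, taking the integral from 0 to ∞.
In 3D with spherical symmetry the volume element is 4πρ² dρ.
With ∫₀^∞ ρ^2 e^(−αρ) dρ = 2!/α^3, the integral (without the A² prefactor) comes out to π·a_0^3.
So A² = (π·a_0^3)^(−1).
Substituting a_0 = 5.65 gives A² = 0.001765, so A = 0.04201.

A ≈ 0.0420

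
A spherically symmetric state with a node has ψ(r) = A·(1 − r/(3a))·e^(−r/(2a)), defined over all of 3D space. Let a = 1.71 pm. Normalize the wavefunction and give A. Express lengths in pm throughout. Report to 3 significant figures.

A ≈ 0.155 pm^(-3/2)

Normalization requires ∫|ψ|² 4πr² dr = 1, integrated from 0 to ∞.
In 3D with spherical symmetry the volume element is 4πr² dr.
∫|ψ|² 4πr² dr = A²·(8·π·a^3/3).
Plugging in a = 1.71 yields A = 0.1545.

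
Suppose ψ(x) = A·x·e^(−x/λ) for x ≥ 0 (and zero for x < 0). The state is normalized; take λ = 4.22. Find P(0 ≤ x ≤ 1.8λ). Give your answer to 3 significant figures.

The probability is P = ∫ |ψ|² dx over [0, 1.8λ].
Since A² = 1/(λ^3/4), this is the region integral divided by the full normalization integral.
Substituting u = x/λ, A² and the length scale cancel in the ratio: P = ∫_{0}^{1.8} u^2·e^(-2·u) du / ∫_{0}^{∞} u^2·e^(-2·u) du.
With ∫ u^2·e^(-2·u) du = -(2·u^2 + 2·u + 1)·e^(-2·u)/4 + C, the region integral is 1/4 - 277·e^(-18/5)/100 and the full one is 1/4.
This works out to P = 0.6973.

P ≈ 0.697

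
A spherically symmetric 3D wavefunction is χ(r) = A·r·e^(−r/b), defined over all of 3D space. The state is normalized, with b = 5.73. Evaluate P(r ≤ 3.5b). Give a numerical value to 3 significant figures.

P ≈ 0.827

Integrate the radial probability density 4πr²|χ|² over r ≤ 3.5b.
The full normalization integral is A²·[3·π·b^5] = 1, fixing A².
Let u = r/b; then A², 4π and the length scale all cancel, so P = ∫_{0}^{3.5} u^4·e^(-2·u) du ÷ ∫_{0}^{∞} u^4·e^(-2·u) du.
An antiderivative of u^4·e^(-2·u) is -(u^4/2 + u^3 + 3·u^2/2 + 3·u/2 + 3/4)·e^(-2·u); evaluating from 0 to 3.5 gives 3/4 - 4553·e^(-7)/32, while the full integral is 3/4.
Taking the ratio yields P = 0.8270.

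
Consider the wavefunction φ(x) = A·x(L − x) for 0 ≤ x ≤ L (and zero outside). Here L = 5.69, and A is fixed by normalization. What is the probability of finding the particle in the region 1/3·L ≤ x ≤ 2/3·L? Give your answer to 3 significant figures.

P = ∫_{1/3·L}^{2/3·L} |φ(x)|² dx.
With A² fixed by ∫|φ|² = 1, i.e. A² = (L^5/30)^(−1), substitute and integrate.
In terms of u = x/L (A² and the length scale cancel between numerator and denominator), P = [∫_{1/3}^{2/3} u^2·(1 - u)^2 du] / [∫_{0}^{1} u^2·(1 - u)^2 du].
Using ∫ u^2·(1 - u)^2 du = u^3·(6·u^2 - 15·u + 10)/30, the numerator is 47/2430 and the denominator is 1/30.
Taking the ratio, P = 47/81.

P ≈ 0.580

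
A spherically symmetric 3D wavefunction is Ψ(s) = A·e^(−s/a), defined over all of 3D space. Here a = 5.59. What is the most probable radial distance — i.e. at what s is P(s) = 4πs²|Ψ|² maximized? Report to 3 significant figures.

s ≈ 5.59

The maximum of P(s) = 4πs²|Ψ|² occurs where its derivative vanishes.
This gives s = a.
With a = 5.59, the most probable radial distance is 5.590.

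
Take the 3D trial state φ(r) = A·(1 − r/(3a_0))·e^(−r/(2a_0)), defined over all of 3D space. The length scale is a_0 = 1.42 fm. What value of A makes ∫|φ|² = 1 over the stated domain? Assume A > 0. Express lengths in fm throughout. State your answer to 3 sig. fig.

We need A² ∫|f|² 4πr² dr = 1, taking the integral from 0 to ∞.
In 3D with spherical symmetry the volume element is 4πr² dr.
With φ = A·(1 − r/(3a_0))·e^(−r/(2a_0)), the integral evaluates to A²·[8·π·a_0^3/3].
With a_0 = 1.42: A² = 0.04169 and A = 0.2042.

A ≈ 0.204 fm^(-3/2)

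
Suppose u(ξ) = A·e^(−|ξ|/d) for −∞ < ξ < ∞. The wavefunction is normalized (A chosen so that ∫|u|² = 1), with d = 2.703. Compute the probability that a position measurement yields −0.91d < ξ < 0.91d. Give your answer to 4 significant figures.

The probability is P = ∫ |u|² dξ over [−0.91d, 0.91d].
Since A² = 1/(d), this is the region integral divided by the full normalization integral.
Both integrals are even about ξ = 0, so only the ξ ≥ 0 halves are needed (the factors of 2 cancel). Substituting t = ξ/d, A² and the length scale cancel in the ratio: P = ∫_{0}^{0.91} e^(-2·t) dt / ∫_{0}^{∞} e^(-2·t) dt.
An antiderivative of e^(-2·t) is -e^(-2·t)/2; evaluating from 0 to 0.91 gives 1/2 - e^(-91/50)/2, while the full integral is 1/2.
The result is P = 0.83797.

P ≈ 0.8380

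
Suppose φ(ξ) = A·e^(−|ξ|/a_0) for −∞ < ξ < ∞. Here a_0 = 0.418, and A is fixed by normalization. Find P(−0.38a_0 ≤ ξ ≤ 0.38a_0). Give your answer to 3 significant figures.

P = ∫_{−0.38a_0}^{0.38a_0} |φ(ξ)|² dξ.
The normalization integral ∫|φ|²dξ over the whole domain equals a_0·A², and A² cancels in the ratio.
By symmetry take twice the ξ ≥ 0 contribution in numerator and denominator; the 2's cancel. In terms of u = ξ/a_0 (A² and the length scale cancel between numerator and denominator), P = [∫_{0}^{0.38} e^(-2·u) du] / [∫_{0}^{∞} e^(-2·u) du].
With ∫ e^(-2·u) du = -e^(-2·u)/2 + C, the region integral is 1/2 - e^(-19/25)/2 and the full one is 1/2.
This works out to P = 0.5323.

P ≈ 0.532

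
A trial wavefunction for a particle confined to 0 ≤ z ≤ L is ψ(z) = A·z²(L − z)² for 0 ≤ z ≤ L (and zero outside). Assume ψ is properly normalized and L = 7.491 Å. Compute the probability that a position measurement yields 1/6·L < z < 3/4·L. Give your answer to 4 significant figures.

P ≈ 0.9421

P = ∫_{1/6·L}^{3/4·L} |ψ(z)|² dz.
With A² fixed by ∫|ψ|² = 1, i.e. A² = (L^9/630)^(−1), substitute and integrate.
In terms of u = z/L (A² and the length scale cancel between numerator and denominator), P = [∫_{1/6}^{3/4} u^4·(1 - u)^4 du] / [∫_{0}^{1} u^4·(1 - u)^4 du].
With ∫ u^4·(1 - u)^4 du = u^5·(70·u^4 - 315·u^3 + 540·u^2 - 420·u + 126)/630 + C, the region integral is ≈ 0.00149543 and the full one is 1/630.
The result is P = 0.94212.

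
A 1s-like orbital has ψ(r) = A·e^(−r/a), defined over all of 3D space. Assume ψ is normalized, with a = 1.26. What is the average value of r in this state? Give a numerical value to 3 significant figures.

⟨r⟩ ≈ 1.89

The expectation value is the |ψ|²-weighted average of r: ∫ r|ψ|² 4πr² dr.
The ratio of the moment integral to the normalization integral gives ⟨r⟩ = 3·a/2.
Putting a = 1.26 gives 1.890.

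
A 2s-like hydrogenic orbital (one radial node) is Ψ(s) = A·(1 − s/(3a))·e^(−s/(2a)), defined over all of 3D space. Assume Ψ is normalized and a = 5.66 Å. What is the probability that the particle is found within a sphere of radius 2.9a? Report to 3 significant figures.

P = ∫ |Ψ|² 4πs² ds over s ≤ 2.9a.
A² is fixed by ∫₀^∞ 4πs²|Ψ|² ds = 1, i.e. A² = (8·π·a^3/3)^(−1).
Substituting u = s/a, A², 4π and the length scale all cancel in the ratio: P = ∫_{0}^{2.9} u^2·(1 - u/3)^2·e^(-u) du / ∫_{0}^{∞} u^2·(1 - u/3)^2·e^(-u) du.
With ∫ u^2·(1 - u/3)^2·e^(-u) du = (-u^4 + 2·u^3 - 3·u^2 - 6·u - 6)·e^(-u)/9 + C, the region integral is ≈ 0.23516 and the full one is 2/3.
Taking the ratio yields P = 0.3527.

P ≈ 0.353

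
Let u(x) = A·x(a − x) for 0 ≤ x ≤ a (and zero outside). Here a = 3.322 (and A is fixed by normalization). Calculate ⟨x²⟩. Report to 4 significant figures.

⟨x²⟩ = ∫ x^2 |u|² dx over the full domain.
Since the A² factors cancel between numerator and denominator, ⟨x²⟩ = 2·a^2/7.
Putting a = 3.322 gives 3.1531.

⟨x^2⟩ ≈ 3.153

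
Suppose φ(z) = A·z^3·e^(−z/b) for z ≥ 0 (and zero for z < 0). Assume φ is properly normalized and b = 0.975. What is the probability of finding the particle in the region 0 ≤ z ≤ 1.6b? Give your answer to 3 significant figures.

P ≈ 0.0446

The probability is P = ∫ |φ|² dz over [0, 1.6b].
With A² fixed by ∫|φ|² = 1, i.e. A² = (45·b^7/8)^(−1), substitute and integrate.
Let u = z/b; then A² and the length scale cancel, so P = ∫_{0}^{1.6} u^6·e^(-2·u) du ÷ ∫_{0}^{∞} u^6·e^(-2·u) du.
Using ∫ u^6·e^(-2·u) du = -(4·u^6 + 12·u^5 + 30·u^4 + 60·u^3 + 90·u^2 + 90·u + 45)·e^(-2·u)/8, the numerator is ≈ 0.25098 and the denominator is 45/8.
The result is P = 0.04462.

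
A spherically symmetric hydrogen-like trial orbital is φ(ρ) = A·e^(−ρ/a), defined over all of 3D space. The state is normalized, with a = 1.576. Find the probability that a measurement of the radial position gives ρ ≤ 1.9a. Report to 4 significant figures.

With dV = 4πρ²dρ, the probability is ∫|φ|² dV over ρ ≤ 1.9a.
A² is fixed by ∫₀^∞ 4πρ²|φ|² dρ = 1, i.e. A² = (π·a^3)^(−1).
Substituting u = ρ/a, A², 4π and the length scale all cancel in the ratio: P = ∫_{0}^{1.9} u^2·e^(-2·u) du / ∫_{0}^{∞} u^2·e^(-2·u) du.
Using ∫ u^2·e^(-2·u) du = -(2·u^2 + 2·u + 1)·e^(-2·u)/4, the numerator is 1/4 - 601·e^(-19/5)/200 and the denominator is 1/4.
The region integral divided by the full integral gives P = 0.73110.

P ≈ 0.7311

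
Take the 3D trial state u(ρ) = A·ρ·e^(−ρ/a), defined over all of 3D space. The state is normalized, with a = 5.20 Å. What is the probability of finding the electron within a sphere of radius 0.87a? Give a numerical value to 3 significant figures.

P ≈ 0.0322

P = ∫ |u|² 4πρ² dρ over ρ ≤ 0.87a.
A² is fixed by ∫₀^∞ 4πρ²|u|² dρ = 1, i.e. A² = (3·π·a^5)^(−1).
In terms of t = ρ/a (A², 4π and the length scale all cancel between numerator and denominator), P = [∫_{0}^{0.87} t^4·e^(-2·t) dt] / [∫_{0}^{∞} t^4·e^(-2·t) dt].
With ∫ t^4·e^(-2·t) dt = -(t^4/2 + t^3 + 3·t^2/2 + 3·t/2 + 3/4)·e^(-2·t) + C, the region integral is ≈ 0.024170 and the full one is 3/4.
This evaluates to P = 0.03223.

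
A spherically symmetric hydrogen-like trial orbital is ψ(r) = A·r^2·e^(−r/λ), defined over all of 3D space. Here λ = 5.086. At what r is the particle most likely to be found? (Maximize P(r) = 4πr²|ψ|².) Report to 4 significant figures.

r ≈ 15.26

Set d/dr [P(r) = 4πr²|ψ|²] = 0 and solve for r > 0.
This gives r = 3·λ.
With λ = 5.086, the most probable radial distance is 15.258.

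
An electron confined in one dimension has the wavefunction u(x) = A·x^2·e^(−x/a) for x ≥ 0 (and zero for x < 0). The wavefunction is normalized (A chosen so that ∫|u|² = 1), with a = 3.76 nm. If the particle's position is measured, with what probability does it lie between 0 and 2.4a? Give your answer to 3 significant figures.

P ≈ 0.524

|u|² is the probability density, so P = ∫_{0}^{2.4a} |u|² dx.
With A² fixed by ∫|u|² = 1, i.e. A² = (3·a^5/4)^(−1), substitute and integrate.
In terms of t = x/a (A² and the length scale cancel between numerator and denominator), P = [∫_{0}^{2.4} t^4·e^(-2·t) dt] / [∫_{0}^{∞} t^4·e^(-2·t) dt].
With ∫ t^4·e^(-2·t) dt = -(t^4/2 + t^3 + 3·t^2/2 + 3·t/2 + 3/4)·e^(-2·t) + C, the region integral is ≈ 0.39281 and the full one is 3/4.
Taking the ratio, P = 0.5237.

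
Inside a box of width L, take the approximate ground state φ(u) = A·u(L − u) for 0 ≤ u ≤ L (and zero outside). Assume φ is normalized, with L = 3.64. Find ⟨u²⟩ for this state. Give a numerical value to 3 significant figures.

By definition ⟨u²⟩ = ∫ u^2 |φ(u)|² du.
Expanding the polynomial and integrating term by term, evaluating both integrals, ⟨u²⟩ = 2·L^2/7.
With L = 3.64, ⟨u^2⟩ = 3.786.

⟨u^2⟩ ≈ 3.79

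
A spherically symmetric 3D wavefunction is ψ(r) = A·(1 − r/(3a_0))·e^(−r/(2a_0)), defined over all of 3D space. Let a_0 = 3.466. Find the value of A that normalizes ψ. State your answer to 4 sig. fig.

A ≈ 0.05354

The normalization condition is ∫|ψ|² 4πr² dr = 1 from 0 to ∞.
In 3D with spherical symmetry the volume element is 4πr² dr.
Using ∫₀^∞ rⁿ e^(−αr) dr = n!/αⁿ⁺¹, carrying out the integral gives A² · 8·π·a_0^3/3.
So A² = (8·π·a_0^3/3)^(−1).
With a_0 = 3.466: A² = 0.0028668 and A = 0.053542.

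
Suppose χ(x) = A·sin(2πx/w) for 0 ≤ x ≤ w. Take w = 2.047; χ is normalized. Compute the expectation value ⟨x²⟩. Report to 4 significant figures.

By definition ⟨x²⟩ = ∫ x^2 |χ(x)|² dx.
Since the A² factors cancel between numerator and denominator, ⟨x²⟩ = -w^2/(8·π^2) + w^2/3.
With w = 2.047, ⟨x^2⟩ = 1.3437.

⟨x^2⟩ ≈ 1.344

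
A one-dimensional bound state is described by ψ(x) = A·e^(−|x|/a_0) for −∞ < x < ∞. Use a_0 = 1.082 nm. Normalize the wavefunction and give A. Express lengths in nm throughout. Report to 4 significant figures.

A ≈ 0.9614 nm^(-1/2)

Normalization requires ∫|ψ|² dx = 1, integrated from −∞ to ∞.
With ∫₀^∞ x^0 e^(−αx) dx = 0!/α^1, ∫|ψ|² dx = A²·(a_0).
Hence A² = 1/[a_0].
With a_0 = 1.082: A² = 0.92421 and A = 0.96136.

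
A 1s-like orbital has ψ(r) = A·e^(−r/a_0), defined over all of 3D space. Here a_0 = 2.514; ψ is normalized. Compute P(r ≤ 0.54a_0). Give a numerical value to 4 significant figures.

With dV = 4πr²dr, the probability is ∫|ψ|² dV over r ≤ 0.54a_0.
Normalization gives A² = 1/(π·a_0^3).
Let u = r/a_0; then A², 4π and the length scale all cancel, so P = ∫_{0}^{0.54} u^2·e^(-2·u) du ÷ ∫_{0}^{∞} u^2·e^(-2·u) du.
An antiderivative of u^2·e^(-2·u) is -(2·u^2 + 2·u + 1)·e^(-2·u)/4; evaluating from 0 to 0.54 gives 1/4 - 3329·e^(-27/25)/5000, while the full integral is 1/4.
The region integral divided by the full integral gives P = 0.095589.

P ≈ 0.09559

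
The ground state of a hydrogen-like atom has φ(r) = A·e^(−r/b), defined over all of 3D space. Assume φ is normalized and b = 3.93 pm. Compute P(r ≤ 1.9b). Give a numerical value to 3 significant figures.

P ≈ 0.731

Integrate the radial probability density 4πr²|φ|² over r ≤ 1.9b.
The full normalization integral is A²·[π·b^3] = 1, fixing A².
In terms of u = r/b (A², 4π and the length scale all cancel between numerator and denominator), P = [∫_{0}^{1.9} u^2·e^(-2·u) du] / [∫_{0}^{∞} u^2·e^(-2·u) du].
An antiderivative of u^2·e^(-2·u) is -(2·u^2 + 2·u + 1)·e^(-2·u)/4; evaluating from 0 to 1.9 gives 1/4 - 601·e^(-19/5)/200, while the full integral is 1/4.
This evaluates to P = 0.7311.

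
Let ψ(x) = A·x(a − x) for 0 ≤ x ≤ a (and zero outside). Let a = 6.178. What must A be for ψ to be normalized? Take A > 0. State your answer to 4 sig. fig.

We need A² ∫|f|² dx = 1, taking the integral from 0 to a.
Expanding the polynomial and integrating term by term, ∫|ψ|² dx = A²·(a^5/30).
Setting this equal to 1 gives A² = 1/(a^5/30).
Substituting a = 6.178 gives A² = 0.0033334, so A = 0.057735.

A ≈ 0.05774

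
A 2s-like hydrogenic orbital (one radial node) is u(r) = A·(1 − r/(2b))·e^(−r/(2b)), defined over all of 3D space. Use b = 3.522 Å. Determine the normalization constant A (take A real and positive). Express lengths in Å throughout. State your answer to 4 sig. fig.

The normalization condition is ∫|u|² 4πr² dr = 1 from 0 to ∞.
(Spherical symmetry: dV = 4πr² dr.)
Recall ∫₀^∞ r^m e^(−r/β) dr = m!·β^(m+1), carrying out the integral gives A² · 8·π·b^3.
So A² = (8·π·b^3)^(−1).
Plugging in b = 3.522 yields A = 0.030178.

A ≈ 0.03018 Å^(-3/2)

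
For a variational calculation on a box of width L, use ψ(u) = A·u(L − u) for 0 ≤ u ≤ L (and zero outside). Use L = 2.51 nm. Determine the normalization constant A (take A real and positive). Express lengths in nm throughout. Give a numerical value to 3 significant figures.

A ≈ 0.549 nm^(-5/2)

The normalization condition is ∫|ψ|² du = 1 from 0 to L.
Expanding the polynomial and integrating term by term, carrying out the integral gives A² · L^5/30.
So A² = (L^5/30)^(−1).
With L = 2.51: A² = 0.3011 and A = 0.5488.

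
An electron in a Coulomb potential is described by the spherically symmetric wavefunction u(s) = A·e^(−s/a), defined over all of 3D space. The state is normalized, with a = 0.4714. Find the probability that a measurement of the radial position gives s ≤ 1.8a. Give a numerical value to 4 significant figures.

With dV = 4πs²ds, the probability is ∫|u|² dV over s ≤ 1.8a.
Normalization gives A² = 1/(π·a^3).
In terms of t = s/a (A², 4π and the length scale all cancel between numerator and denominator), P = [∫_{0}^{1.8} t^2·e^(-2·t) dt] / [∫_{0}^{∞} t^2·e^(-2·t) dt].
With ∫ t^2·e^(-2·t) dt = -(2·t^2 + 2·t + 1)·e^(-2·t)/4 + C, the region integral is 1/4 - 277·e^(-18/5)/100 and the full one is 1/4.
Taking the ratio yields P = 0.69725.

P ≈ 0.6973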